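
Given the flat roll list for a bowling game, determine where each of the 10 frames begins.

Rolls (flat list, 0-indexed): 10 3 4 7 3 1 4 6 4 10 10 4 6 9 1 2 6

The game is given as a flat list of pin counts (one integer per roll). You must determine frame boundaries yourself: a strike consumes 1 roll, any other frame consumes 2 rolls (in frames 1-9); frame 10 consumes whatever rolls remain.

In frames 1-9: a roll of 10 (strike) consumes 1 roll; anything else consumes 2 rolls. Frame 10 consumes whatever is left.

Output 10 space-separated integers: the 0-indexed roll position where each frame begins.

Frame 1 starts at roll index 0: roll=10 (strike), consumes 1 roll
Frame 2 starts at roll index 1: rolls=3,4 (sum=7), consumes 2 rolls
Frame 3 starts at roll index 3: rolls=7,3 (sum=10), consumes 2 rolls
Frame 4 starts at roll index 5: rolls=1,4 (sum=5), consumes 2 rolls
Frame 5 starts at roll index 7: rolls=6,4 (sum=10), consumes 2 rolls
Frame 6 starts at roll index 9: roll=10 (strike), consumes 1 roll
Frame 7 starts at roll index 10: roll=10 (strike), consumes 1 roll
Frame 8 starts at roll index 11: rolls=4,6 (sum=10), consumes 2 rolls
Frame 9 starts at roll index 13: rolls=9,1 (sum=10), consumes 2 rolls
Frame 10 starts at roll index 15: 2 remaining rolls

Answer: 0 1 3 5 7 9 10 11 13 15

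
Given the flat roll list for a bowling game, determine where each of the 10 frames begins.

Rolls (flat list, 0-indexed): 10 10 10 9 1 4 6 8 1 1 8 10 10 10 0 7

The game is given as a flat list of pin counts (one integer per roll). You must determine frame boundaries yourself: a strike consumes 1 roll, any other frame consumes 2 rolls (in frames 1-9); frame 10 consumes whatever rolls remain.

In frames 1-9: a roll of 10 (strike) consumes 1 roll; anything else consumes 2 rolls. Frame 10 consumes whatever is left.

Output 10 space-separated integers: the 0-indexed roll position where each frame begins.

Answer: 0 1 2 3 5 7 9 11 12 13

Derivation:
Frame 1 starts at roll index 0: roll=10 (strike), consumes 1 roll
Frame 2 starts at roll index 1: roll=10 (strike), consumes 1 roll
Frame 3 starts at roll index 2: roll=10 (strike), consumes 1 roll
Frame 4 starts at roll index 3: rolls=9,1 (sum=10), consumes 2 rolls
Frame 5 starts at roll index 5: rolls=4,6 (sum=10), consumes 2 rolls
Frame 6 starts at roll index 7: rolls=8,1 (sum=9), consumes 2 rolls
Frame 7 starts at roll index 9: rolls=1,8 (sum=9), consumes 2 rolls
Frame 8 starts at roll index 11: roll=10 (strike), consumes 1 roll
Frame 9 starts at roll index 12: roll=10 (strike), consumes 1 roll
Frame 10 starts at roll index 13: 3 remaining rolls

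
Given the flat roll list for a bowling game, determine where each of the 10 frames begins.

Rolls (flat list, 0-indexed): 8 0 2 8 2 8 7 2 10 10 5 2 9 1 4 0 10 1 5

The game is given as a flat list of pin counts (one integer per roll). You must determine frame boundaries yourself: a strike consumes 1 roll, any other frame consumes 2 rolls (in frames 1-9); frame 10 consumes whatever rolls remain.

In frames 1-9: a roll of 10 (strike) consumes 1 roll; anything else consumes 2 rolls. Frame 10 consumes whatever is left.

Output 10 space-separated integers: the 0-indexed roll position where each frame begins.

Answer: 0 2 4 6 8 9 10 12 14 16

Derivation:
Frame 1 starts at roll index 0: rolls=8,0 (sum=8), consumes 2 rolls
Frame 2 starts at roll index 2: rolls=2,8 (sum=10), consumes 2 rolls
Frame 3 starts at roll index 4: rolls=2,8 (sum=10), consumes 2 rolls
Frame 4 starts at roll index 6: rolls=7,2 (sum=9), consumes 2 rolls
Frame 5 starts at roll index 8: roll=10 (strike), consumes 1 roll
Frame 6 starts at roll index 9: roll=10 (strike), consumes 1 roll
Frame 7 starts at roll index 10: rolls=5,2 (sum=7), consumes 2 rolls
Frame 8 starts at roll index 12: rolls=9,1 (sum=10), consumes 2 rolls
Frame 9 starts at roll index 14: rolls=4,0 (sum=4), consumes 2 rolls
Frame 10 starts at roll index 16: 3 remaining rolls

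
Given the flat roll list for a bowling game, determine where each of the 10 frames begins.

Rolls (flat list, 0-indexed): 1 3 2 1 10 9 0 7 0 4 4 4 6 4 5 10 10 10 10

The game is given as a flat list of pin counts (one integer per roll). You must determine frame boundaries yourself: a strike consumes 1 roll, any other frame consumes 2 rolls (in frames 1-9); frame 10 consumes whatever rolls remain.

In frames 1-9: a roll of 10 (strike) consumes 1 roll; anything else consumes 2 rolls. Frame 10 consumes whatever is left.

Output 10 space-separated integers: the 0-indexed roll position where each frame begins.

Frame 1 starts at roll index 0: rolls=1,3 (sum=4), consumes 2 rolls
Frame 2 starts at roll index 2: rolls=2,1 (sum=3), consumes 2 rolls
Frame 3 starts at roll index 4: roll=10 (strike), consumes 1 roll
Frame 4 starts at roll index 5: rolls=9,0 (sum=9), consumes 2 rolls
Frame 5 starts at roll index 7: rolls=7,0 (sum=7), consumes 2 rolls
Frame 6 starts at roll index 9: rolls=4,4 (sum=8), consumes 2 rolls
Frame 7 starts at roll index 11: rolls=4,6 (sum=10), consumes 2 rolls
Frame 8 starts at roll index 13: rolls=4,5 (sum=9), consumes 2 rolls
Frame 9 starts at roll index 15: roll=10 (strike), consumes 1 roll
Frame 10 starts at roll index 16: 3 remaining rolls

Answer: 0 2 4 5 7 9 11 13 15 16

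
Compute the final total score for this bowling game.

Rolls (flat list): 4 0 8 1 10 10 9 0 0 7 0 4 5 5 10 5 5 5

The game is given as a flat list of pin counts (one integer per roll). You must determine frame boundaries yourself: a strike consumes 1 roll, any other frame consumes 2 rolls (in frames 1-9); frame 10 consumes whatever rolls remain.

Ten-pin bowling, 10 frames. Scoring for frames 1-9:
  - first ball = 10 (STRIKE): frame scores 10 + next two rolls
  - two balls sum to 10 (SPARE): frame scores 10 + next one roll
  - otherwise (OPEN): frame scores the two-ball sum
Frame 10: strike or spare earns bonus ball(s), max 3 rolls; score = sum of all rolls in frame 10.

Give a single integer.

Answer: 136

Derivation:
Frame 1: OPEN (4+0=4). Cumulative: 4
Frame 2: OPEN (8+1=9). Cumulative: 13
Frame 3: STRIKE. 10 + next two rolls (10+9) = 29. Cumulative: 42
Frame 4: STRIKE. 10 + next two rolls (9+0) = 19. Cumulative: 61
Frame 5: OPEN (9+0=9). Cumulative: 70
Frame 6: OPEN (0+7=7). Cumulative: 77
Frame 7: OPEN (0+4=4). Cumulative: 81
Frame 8: SPARE (5+5=10). 10 + next roll (10) = 20. Cumulative: 101
Frame 9: STRIKE. 10 + next two rolls (5+5) = 20. Cumulative: 121
Frame 10: SPARE. Sum of all frame-10 rolls (5+5+5) = 15. Cumulative: 136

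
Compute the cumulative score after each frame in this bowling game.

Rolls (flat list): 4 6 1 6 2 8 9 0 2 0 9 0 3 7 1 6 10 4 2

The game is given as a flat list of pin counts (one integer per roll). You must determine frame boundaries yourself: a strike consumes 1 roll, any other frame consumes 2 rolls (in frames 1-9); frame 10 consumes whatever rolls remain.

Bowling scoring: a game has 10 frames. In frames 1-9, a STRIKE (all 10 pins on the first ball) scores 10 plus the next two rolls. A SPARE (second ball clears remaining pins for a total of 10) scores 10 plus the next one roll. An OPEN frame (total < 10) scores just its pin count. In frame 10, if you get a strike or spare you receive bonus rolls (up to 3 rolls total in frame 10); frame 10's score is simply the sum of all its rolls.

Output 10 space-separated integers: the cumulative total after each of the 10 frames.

Frame 1: SPARE (4+6=10). 10 + next roll (1) = 11. Cumulative: 11
Frame 2: OPEN (1+6=7). Cumulative: 18
Frame 3: SPARE (2+8=10). 10 + next roll (9) = 19. Cumulative: 37
Frame 4: OPEN (9+0=9). Cumulative: 46
Frame 5: OPEN (2+0=2). Cumulative: 48
Frame 6: OPEN (9+0=9). Cumulative: 57
Frame 7: SPARE (3+7=10). 10 + next roll (1) = 11. Cumulative: 68
Frame 8: OPEN (1+6=7). Cumulative: 75
Frame 9: STRIKE. 10 + next two rolls (4+2) = 16. Cumulative: 91
Frame 10: OPEN. Sum of all frame-10 rolls (4+2) = 6. Cumulative: 97

Answer: 11 18 37 46 48 57 68 75 91 97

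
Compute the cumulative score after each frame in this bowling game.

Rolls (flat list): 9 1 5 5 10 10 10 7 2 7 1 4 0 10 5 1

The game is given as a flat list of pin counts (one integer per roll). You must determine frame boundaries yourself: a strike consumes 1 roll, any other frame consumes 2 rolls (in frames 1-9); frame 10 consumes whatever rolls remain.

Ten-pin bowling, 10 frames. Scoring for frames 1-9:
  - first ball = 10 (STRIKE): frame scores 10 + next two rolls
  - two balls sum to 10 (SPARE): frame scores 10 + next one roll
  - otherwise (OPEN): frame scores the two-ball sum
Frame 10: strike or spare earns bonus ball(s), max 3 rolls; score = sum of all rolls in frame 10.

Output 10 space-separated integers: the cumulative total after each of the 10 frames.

Answer: 15 35 65 92 111 120 128 132 148 154

Derivation:
Frame 1: SPARE (9+1=10). 10 + next roll (5) = 15. Cumulative: 15
Frame 2: SPARE (5+5=10). 10 + next roll (10) = 20. Cumulative: 35
Frame 3: STRIKE. 10 + next two rolls (10+10) = 30. Cumulative: 65
Frame 4: STRIKE. 10 + next two rolls (10+7) = 27. Cumulative: 92
Frame 5: STRIKE. 10 + next two rolls (7+2) = 19. Cumulative: 111
Frame 6: OPEN (7+2=9). Cumulative: 120
Frame 7: OPEN (7+1=8). Cumulative: 128
Frame 8: OPEN (4+0=4). Cumulative: 132
Frame 9: STRIKE. 10 + next two rolls (5+1) = 16. Cumulative: 148
Frame 10: OPEN. Sum of all frame-10 rolls (5+1) = 6. Cumulative: 154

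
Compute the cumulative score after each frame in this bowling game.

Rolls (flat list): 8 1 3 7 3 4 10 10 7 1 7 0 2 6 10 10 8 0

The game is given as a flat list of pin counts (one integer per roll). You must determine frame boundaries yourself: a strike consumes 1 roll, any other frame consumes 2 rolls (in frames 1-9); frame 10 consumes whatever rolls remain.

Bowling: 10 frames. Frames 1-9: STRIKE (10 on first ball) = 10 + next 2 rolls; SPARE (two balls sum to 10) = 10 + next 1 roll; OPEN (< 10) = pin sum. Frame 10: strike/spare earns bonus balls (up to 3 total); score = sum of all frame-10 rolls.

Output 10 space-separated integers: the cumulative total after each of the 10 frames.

Answer: 9 22 29 56 74 82 89 97 125 143

Derivation:
Frame 1: OPEN (8+1=9). Cumulative: 9
Frame 2: SPARE (3+7=10). 10 + next roll (3) = 13. Cumulative: 22
Frame 3: OPEN (3+4=7). Cumulative: 29
Frame 4: STRIKE. 10 + next two rolls (10+7) = 27. Cumulative: 56
Frame 5: STRIKE. 10 + next two rolls (7+1) = 18. Cumulative: 74
Frame 6: OPEN (7+1=8). Cumulative: 82
Frame 7: OPEN (7+0=7). Cumulative: 89
Frame 8: OPEN (2+6=8). Cumulative: 97
Frame 9: STRIKE. 10 + next two rolls (10+8) = 28. Cumulative: 125
Frame 10: STRIKE. Sum of all frame-10 rolls (10+8+0) = 18. Cumulative: 143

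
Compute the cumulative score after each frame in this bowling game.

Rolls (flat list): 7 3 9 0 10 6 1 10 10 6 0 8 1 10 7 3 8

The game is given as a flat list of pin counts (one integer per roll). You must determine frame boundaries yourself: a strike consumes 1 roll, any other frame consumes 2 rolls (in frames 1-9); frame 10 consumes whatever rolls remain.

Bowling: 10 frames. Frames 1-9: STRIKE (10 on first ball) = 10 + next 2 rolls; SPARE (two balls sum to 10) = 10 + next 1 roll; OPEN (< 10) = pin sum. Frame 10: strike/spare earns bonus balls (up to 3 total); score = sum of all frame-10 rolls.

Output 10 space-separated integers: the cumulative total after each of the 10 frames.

Answer: 19 28 45 52 78 94 100 109 129 147

Derivation:
Frame 1: SPARE (7+3=10). 10 + next roll (9) = 19. Cumulative: 19
Frame 2: OPEN (9+0=9). Cumulative: 28
Frame 3: STRIKE. 10 + next two rolls (6+1) = 17. Cumulative: 45
Frame 4: OPEN (6+1=7). Cumulative: 52
Frame 5: STRIKE. 10 + next two rolls (10+6) = 26. Cumulative: 78
Frame 6: STRIKE. 10 + next two rolls (6+0) = 16. Cumulative: 94
Frame 7: OPEN (6+0=6). Cumulative: 100
Frame 8: OPEN (8+1=9). Cumulative: 109
Frame 9: STRIKE. 10 + next two rolls (7+3) = 20. Cumulative: 129
Frame 10: SPARE. Sum of all frame-10 rolls (7+3+8) = 18. Cumulative: 147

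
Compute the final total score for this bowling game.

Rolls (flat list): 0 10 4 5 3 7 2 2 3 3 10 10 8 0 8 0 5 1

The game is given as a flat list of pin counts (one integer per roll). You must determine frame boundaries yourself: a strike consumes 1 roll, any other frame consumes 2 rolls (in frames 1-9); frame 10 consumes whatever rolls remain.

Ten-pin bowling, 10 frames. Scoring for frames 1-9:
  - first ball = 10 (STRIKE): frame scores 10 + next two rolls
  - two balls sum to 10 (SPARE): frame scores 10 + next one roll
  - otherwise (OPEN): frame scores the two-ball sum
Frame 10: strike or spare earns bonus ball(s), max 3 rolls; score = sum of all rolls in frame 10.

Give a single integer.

Answer: 113

Derivation:
Frame 1: SPARE (0+10=10). 10 + next roll (4) = 14. Cumulative: 14
Frame 2: OPEN (4+5=9). Cumulative: 23
Frame 3: SPARE (3+7=10). 10 + next roll (2) = 12. Cumulative: 35
Frame 4: OPEN (2+2=4). Cumulative: 39
Frame 5: OPEN (3+3=6). Cumulative: 45
Frame 6: STRIKE. 10 + next two rolls (10+8) = 28. Cumulative: 73
Frame 7: STRIKE. 10 + next two rolls (8+0) = 18. Cumulative: 91
Frame 8: OPEN (8+0=8). Cumulative: 99
Frame 9: OPEN (8+0=8). Cumulative: 107
Frame 10: OPEN. Sum of all frame-10 rolls (5+1) = 6. Cumulative: 113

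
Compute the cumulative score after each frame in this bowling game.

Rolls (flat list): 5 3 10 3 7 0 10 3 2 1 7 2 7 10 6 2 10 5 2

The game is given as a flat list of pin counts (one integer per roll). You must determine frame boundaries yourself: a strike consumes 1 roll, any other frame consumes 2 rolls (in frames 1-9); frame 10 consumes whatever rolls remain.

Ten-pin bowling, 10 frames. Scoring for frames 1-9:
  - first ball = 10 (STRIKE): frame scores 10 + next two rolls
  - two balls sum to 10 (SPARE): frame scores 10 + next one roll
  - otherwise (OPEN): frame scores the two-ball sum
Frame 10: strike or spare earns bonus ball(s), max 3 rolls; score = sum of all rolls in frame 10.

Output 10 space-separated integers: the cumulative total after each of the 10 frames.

Answer: 8 28 38 51 56 64 73 91 99 116

Derivation:
Frame 1: OPEN (5+3=8). Cumulative: 8
Frame 2: STRIKE. 10 + next two rolls (3+7) = 20. Cumulative: 28
Frame 3: SPARE (3+7=10). 10 + next roll (0) = 10. Cumulative: 38
Frame 4: SPARE (0+10=10). 10 + next roll (3) = 13. Cumulative: 51
Frame 5: OPEN (3+2=5). Cumulative: 56
Frame 6: OPEN (1+7=8). Cumulative: 64
Frame 7: OPEN (2+7=9). Cumulative: 73
Frame 8: STRIKE. 10 + next two rolls (6+2) = 18. Cumulative: 91
Frame 9: OPEN (6+2=8). Cumulative: 99
Frame 10: STRIKE. Sum of all frame-10 rolls (10+5+2) = 17. Cumulative: 116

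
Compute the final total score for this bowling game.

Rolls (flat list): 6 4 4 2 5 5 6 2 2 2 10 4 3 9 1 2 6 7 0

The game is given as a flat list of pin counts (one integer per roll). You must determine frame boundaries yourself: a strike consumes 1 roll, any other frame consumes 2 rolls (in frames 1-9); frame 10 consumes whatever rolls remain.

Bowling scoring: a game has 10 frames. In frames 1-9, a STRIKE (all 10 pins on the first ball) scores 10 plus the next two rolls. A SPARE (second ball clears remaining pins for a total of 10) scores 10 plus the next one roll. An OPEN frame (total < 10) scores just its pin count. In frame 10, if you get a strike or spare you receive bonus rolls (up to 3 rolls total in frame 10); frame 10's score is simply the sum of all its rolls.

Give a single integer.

Frame 1: SPARE (6+4=10). 10 + next roll (4) = 14. Cumulative: 14
Frame 2: OPEN (4+2=6). Cumulative: 20
Frame 3: SPARE (5+5=10). 10 + next roll (6) = 16. Cumulative: 36
Frame 4: OPEN (6+2=8). Cumulative: 44
Frame 5: OPEN (2+2=4). Cumulative: 48
Frame 6: STRIKE. 10 + next two rolls (4+3) = 17. Cumulative: 65
Frame 7: OPEN (4+3=7). Cumulative: 72
Frame 8: SPARE (9+1=10). 10 + next roll (2) = 12. Cumulative: 84
Frame 9: OPEN (2+6=8). Cumulative: 92
Frame 10: OPEN. Sum of all frame-10 rolls (7+0) = 7. Cumulative: 99

Answer: 99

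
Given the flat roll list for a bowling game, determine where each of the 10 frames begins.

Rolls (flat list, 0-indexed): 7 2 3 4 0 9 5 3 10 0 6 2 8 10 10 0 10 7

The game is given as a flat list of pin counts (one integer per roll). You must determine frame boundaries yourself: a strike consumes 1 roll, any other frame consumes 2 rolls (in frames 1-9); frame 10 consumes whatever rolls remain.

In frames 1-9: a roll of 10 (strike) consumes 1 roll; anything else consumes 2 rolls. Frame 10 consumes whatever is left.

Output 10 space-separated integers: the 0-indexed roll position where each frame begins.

Frame 1 starts at roll index 0: rolls=7,2 (sum=9), consumes 2 rolls
Frame 2 starts at roll index 2: rolls=3,4 (sum=7), consumes 2 rolls
Frame 3 starts at roll index 4: rolls=0,9 (sum=9), consumes 2 rolls
Frame 4 starts at roll index 6: rolls=5,3 (sum=8), consumes 2 rolls
Frame 5 starts at roll index 8: roll=10 (strike), consumes 1 roll
Frame 6 starts at roll index 9: rolls=0,6 (sum=6), consumes 2 rolls
Frame 7 starts at roll index 11: rolls=2,8 (sum=10), consumes 2 rolls
Frame 8 starts at roll index 13: roll=10 (strike), consumes 1 roll
Frame 9 starts at roll index 14: roll=10 (strike), consumes 1 roll
Frame 10 starts at roll index 15: 3 remaining rolls

Answer: 0 2 4 6 8 9 11 13 14 15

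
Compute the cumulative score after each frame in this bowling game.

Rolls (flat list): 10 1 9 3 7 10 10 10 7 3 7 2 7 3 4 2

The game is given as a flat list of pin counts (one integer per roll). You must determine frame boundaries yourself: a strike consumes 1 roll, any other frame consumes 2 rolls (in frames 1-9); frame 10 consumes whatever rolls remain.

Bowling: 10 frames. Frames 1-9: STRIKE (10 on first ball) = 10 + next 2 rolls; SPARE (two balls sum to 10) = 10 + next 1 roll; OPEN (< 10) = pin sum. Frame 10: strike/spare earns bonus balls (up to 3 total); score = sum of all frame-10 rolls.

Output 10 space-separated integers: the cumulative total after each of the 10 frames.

Frame 1: STRIKE. 10 + next two rolls (1+9) = 20. Cumulative: 20
Frame 2: SPARE (1+9=10). 10 + next roll (3) = 13. Cumulative: 33
Frame 3: SPARE (3+7=10). 10 + next roll (10) = 20. Cumulative: 53
Frame 4: STRIKE. 10 + next two rolls (10+10) = 30. Cumulative: 83
Frame 5: STRIKE. 10 + next two rolls (10+7) = 27. Cumulative: 110
Frame 6: STRIKE. 10 + next two rolls (7+3) = 20. Cumulative: 130
Frame 7: SPARE (7+3=10). 10 + next roll (7) = 17. Cumulative: 147
Frame 8: OPEN (7+2=9). Cumulative: 156
Frame 9: SPARE (7+3=10). 10 + next roll (4) = 14. Cumulative: 170
Frame 10: OPEN. Sum of all frame-10 rolls (4+2) = 6. Cumulative: 176

Answer: 20 33 53 83 110 130 147 156 170 176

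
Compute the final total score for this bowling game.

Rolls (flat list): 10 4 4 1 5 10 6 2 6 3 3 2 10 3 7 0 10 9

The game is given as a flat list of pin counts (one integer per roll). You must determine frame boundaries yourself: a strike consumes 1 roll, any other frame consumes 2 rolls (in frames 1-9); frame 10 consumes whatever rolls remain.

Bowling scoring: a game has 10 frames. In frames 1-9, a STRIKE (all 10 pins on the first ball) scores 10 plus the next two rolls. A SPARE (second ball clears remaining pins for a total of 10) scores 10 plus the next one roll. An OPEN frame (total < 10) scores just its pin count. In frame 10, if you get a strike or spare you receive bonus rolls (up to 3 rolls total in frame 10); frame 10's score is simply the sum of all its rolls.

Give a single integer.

Answer: 121

Derivation:
Frame 1: STRIKE. 10 + next two rolls (4+4) = 18. Cumulative: 18
Frame 2: OPEN (4+4=8). Cumulative: 26
Frame 3: OPEN (1+5=6). Cumulative: 32
Frame 4: STRIKE. 10 + next two rolls (6+2) = 18. Cumulative: 50
Frame 5: OPEN (6+2=8). Cumulative: 58
Frame 6: OPEN (6+3=9). Cumulative: 67
Frame 7: OPEN (3+2=5). Cumulative: 72
Frame 8: STRIKE. 10 + next two rolls (3+7) = 20. Cumulative: 92
Frame 9: SPARE (3+7=10). 10 + next roll (0) = 10. Cumulative: 102
Frame 10: SPARE. Sum of all frame-10 rolls (0+10+9) = 19. Cumulative: 121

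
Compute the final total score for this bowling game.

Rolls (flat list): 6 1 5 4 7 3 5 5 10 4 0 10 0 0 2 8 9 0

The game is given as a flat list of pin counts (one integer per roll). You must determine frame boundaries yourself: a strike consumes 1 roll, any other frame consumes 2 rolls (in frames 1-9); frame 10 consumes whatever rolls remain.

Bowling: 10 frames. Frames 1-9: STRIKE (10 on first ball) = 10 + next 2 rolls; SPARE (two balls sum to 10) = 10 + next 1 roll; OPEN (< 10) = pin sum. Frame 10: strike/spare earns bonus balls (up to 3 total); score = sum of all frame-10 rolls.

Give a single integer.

Answer: 107

Derivation:
Frame 1: OPEN (6+1=7). Cumulative: 7
Frame 2: OPEN (5+4=9). Cumulative: 16
Frame 3: SPARE (7+3=10). 10 + next roll (5) = 15. Cumulative: 31
Frame 4: SPARE (5+5=10). 10 + next roll (10) = 20. Cumulative: 51
Frame 5: STRIKE. 10 + next two rolls (4+0) = 14. Cumulative: 65
Frame 6: OPEN (4+0=4). Cumulative: 69
Frame 7: STRIKE. 10 + next two rolls (0+0) = 10. Cumulative: 79
Frame 8: OPEN (0+0=0). Cumulative: 79
Frame 9: SPARE (2+8=10). 10 + next roll (9) = 19. Cumulative: 98
Frame 10: OPEN. Sum of all frame-10 rolls (9+0) = 9. Cumulative: 107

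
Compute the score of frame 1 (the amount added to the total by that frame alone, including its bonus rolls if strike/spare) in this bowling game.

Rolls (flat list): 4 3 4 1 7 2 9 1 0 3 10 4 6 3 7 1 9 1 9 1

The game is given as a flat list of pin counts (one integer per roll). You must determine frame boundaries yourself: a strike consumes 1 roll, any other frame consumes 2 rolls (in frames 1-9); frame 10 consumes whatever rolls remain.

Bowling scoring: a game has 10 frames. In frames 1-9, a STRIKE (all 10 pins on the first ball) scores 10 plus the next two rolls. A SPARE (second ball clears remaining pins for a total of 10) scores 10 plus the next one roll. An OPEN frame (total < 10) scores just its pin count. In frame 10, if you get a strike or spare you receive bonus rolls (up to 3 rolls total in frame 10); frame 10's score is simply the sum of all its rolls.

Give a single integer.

Frame 1: OPEN (4+3=7). Cumulative: 7
Frame 2: OPEN (4+1=5). Cumulative: 12
Frame 3: OPEN (7+2=9). Cumulative: 21

Answer: 7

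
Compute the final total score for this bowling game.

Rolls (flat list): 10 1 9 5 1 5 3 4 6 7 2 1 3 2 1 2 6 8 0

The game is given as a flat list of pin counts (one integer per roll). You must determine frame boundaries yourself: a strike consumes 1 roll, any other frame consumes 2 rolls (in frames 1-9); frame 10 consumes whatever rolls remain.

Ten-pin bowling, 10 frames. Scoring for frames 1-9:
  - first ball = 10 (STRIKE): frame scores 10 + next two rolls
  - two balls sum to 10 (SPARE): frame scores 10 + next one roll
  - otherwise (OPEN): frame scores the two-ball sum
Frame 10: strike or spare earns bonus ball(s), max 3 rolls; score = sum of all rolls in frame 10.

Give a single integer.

Frame 1: STRIKE. 10 + next two rolls (1+9) = 20. Cumulative: 20
Frame 2: SPARE (1+9=10). 10 + next roll (5) = 15. Cumulative: 35
Frame 3: OPEN (5+1=6). Cumulative: 41
Frame 4: OPEN (5+3=8). Cumulative: 49
Frame 5: SPARE (4+6=10). 10 + next roll (7) = 17. Cumulative: 66
Frame 6: OPEN (7+2=9). Cumulative: 75
Frame 7: OPEN (1+3=4). Cumulative: 79
Frame 8: OPEN (2+1=3). Cumulative: 82
Frame 9: OPEN (2+6=8). Cumulative: 90
Frame 10: OPEN. Sum of all frame-10 rolls (8+0) = 8. Cumulative: 98

Answer: 98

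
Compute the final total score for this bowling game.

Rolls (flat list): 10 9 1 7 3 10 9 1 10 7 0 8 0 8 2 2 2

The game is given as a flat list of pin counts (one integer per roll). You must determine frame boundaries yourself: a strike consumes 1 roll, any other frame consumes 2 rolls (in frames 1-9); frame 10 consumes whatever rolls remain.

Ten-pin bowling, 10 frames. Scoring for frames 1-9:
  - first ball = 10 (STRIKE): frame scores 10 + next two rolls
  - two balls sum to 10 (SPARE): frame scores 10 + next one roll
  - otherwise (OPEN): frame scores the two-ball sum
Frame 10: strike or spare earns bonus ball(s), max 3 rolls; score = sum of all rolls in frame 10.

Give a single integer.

Frame 1: STRIKE. 10 + next two rolls (9+1) = 20. Cumulative: 20
Frame 2: SPARE (9+1=10). 10 + next roll (7) = 17. Cumulative: 37
Frame 3: SPARE (7+3=10). 10 + next roll (10) = 20. Cumulative: 57
Frame 4: STRIKE. 10 + next two rolls (9+1) = 20. Cumulative: 77
Frame 5: SPARE (9+1=10). 10 + next roll (10) = 20. Cumulative: 97
Frame 6: STRIKE. 10 + next two rolls (7+0) = 17. Cumulative: 114
Frame 7: OPEN (7+0=7). Cumulative: 121
Frame 8: OPEN (8+0=8). Cumulative: 129
Frame 9: SPARE (8+2=10). 10 + next roll (2) = 12. Cumulative: 141
Frame 10: OPEN. Sum of all frame-10 rolls (2+2) = 4. Cumulative: 145

Answer: 145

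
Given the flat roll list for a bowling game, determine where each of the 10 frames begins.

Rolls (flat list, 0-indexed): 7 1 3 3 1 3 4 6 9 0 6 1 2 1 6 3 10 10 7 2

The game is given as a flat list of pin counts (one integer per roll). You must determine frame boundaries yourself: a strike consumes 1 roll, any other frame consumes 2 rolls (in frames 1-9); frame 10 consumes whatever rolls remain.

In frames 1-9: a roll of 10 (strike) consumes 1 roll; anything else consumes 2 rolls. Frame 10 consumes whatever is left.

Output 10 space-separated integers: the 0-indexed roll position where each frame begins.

Answer: 0 2 4 6 8 10 12 14 16 17

Derivation:
Frame 1 starts at roll index 0: rolls=7,1 (sum=8), consumes 2 rolls
Frame 2 starts at roll index 2: rolls=3,3 (sum=6), consumes 2 rolls
Frame 3 starts at roll index 4: rolls=1,3 (sum=4), consumes 2 rolls
Frame 4 starts at roll index 6: rolls=4,6 (sum=10), consumes 2 rolls
Frame 5 starts at roll index 8: rolls=9,0 (sum=9), consumes 2 rolls
Frame 6 starts at roll index 10: rolls=6,1 (sum=7), consumes 2 rolls
Frame 7 starts at roll index 12: rolls=2,1 (sum=3), consumes 2 rolls
Frame 8 starts at roll index 14: rolls=6,3 (sum=9), consumes 2 rolls
Frame 9 starts at roll index 16: roll=10 (strike), consumes 1 roll
Frame 10 starts at roll index 17: 3 remaining rolls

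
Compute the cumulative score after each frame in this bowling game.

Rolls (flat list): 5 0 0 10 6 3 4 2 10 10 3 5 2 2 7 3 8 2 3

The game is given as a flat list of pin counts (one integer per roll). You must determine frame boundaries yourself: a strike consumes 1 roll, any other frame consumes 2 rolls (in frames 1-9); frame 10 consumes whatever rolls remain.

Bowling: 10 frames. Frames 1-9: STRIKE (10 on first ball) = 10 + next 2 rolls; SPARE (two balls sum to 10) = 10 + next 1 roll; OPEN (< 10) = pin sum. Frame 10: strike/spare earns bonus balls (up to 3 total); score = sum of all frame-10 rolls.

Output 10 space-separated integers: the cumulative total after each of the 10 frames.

Answer: 5 21 30 36 59 77 85 89 107 120

Derivation:
Frame 1: OPEN (5+0=5). Cumulative: 5
Frame 2: SPARE (0+10=10). 10 + next roll (6) = 16. Cumulative: 21
Frame 3: OPEN (6+3=9). Cumulative: 30
Frame 4: OPEN (4+2=6). Cumulative: 36
Frame 5: STRIKE. 10 + next two rolls (10+3) = 23. Cumulative: 59
Frame 6: STRIKE. 10 + next two rolls (3+5) = 18. Cumulative: 77
Frame 7: OPEN (3+5=8). Cumulative: 85
Frame 8: OPEN (2+2=4). Cumulative: 89
Frame 9: SPARE (7+3=10). 10 + next roll (8) = 18. Cumulative: 107
Frame 10: SPARE. Sum of all frame-10 rolls (8+2+3) = 13. Cumulative: 120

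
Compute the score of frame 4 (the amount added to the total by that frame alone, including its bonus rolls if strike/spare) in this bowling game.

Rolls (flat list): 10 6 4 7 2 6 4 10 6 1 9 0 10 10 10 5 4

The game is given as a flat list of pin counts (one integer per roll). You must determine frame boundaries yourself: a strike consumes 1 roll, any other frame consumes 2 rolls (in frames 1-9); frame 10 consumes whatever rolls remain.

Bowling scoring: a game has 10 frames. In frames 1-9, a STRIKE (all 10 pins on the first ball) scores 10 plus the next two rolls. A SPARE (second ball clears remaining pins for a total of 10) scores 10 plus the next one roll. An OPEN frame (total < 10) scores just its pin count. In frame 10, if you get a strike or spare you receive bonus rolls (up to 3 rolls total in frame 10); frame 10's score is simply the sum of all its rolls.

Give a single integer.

Frame 1: STRIKE. 10 + next two rolls (6+4) = 20. Cumulative: 20
Frame 2: SPARE (6+4=10). 10 + next roll (7) = 17. Cumulative: 37
Frame 3: OPEN (7+2=9). Cumulative: 46
Frame 4: SPARE (6+4=10). 10 + next roll (10) = 20. Cumulative: 66
Frame 5: STRIKE. 10 + next two rolls (6+1) = 17. Cumulative: 83
Frame 6: OPEN (6+1=7). Cumulative: 90

Answer: 20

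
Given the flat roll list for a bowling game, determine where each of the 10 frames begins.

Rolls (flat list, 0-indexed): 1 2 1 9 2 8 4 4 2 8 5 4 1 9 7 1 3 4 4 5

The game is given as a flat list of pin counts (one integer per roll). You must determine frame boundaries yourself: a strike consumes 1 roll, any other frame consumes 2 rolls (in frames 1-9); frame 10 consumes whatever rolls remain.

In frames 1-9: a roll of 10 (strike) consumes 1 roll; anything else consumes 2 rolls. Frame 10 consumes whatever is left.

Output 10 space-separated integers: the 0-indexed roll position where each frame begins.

Frame 1 starts at roll index 0: rolls=1,2 (sum=3), consumes 2 rolls
Frame 2 starts at roll index 2: rolls=1,9 (sum=10), consumes 2 rolls
Frame 3 starts at roll index 4: rolls=2,8 (sum=10), consumes 2 rolls
Frame 4 starts at roll index 6: rolls=4,4 (sum=8), consumes 2 rolls
Frame 5 starts at roll index 8: rolls=2,8 (sum=10), consumes 2 rolls
Frame 6 starts at roll index 10: rolls=5,4 (sum=9), consumes 2 rolls
Frame 7 starts at roll index 12: rolls=1,9 (sum=10), consumes 2 rolls
Frame 8 starts at roll index 14: rolls=7,1 (sum=8), consumes 2 rolls
Frame 9 starts at roll index 16: rolls=3,4 (sum=7), consumes 2 rolls
Frame 10 starts at roll index 18: 2 remaining rolls

Answer: 0 2 4 6 8 10 12 14 16 18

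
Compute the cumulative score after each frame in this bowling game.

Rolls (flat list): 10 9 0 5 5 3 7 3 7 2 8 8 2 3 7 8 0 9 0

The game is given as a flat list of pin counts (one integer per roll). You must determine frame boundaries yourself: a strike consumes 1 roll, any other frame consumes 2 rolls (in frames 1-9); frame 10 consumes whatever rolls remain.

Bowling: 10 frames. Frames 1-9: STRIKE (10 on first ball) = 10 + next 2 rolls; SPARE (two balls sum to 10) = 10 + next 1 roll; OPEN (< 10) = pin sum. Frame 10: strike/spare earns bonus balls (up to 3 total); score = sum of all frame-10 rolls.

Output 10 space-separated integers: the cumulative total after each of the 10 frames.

Answer: 19 28 41 54 66 84 97 115 123 132

Derivation:
Frame 1: STRIKE. 10 + next two rolls (9+0) = 19. Cumulative: 19
Frame 2: OPEN (9+0=9). Cumulative: 28
Frame 3: SPARE (5+5=10). 10 + next roll (3) = 13. Cumulative: 41
Frame 4: SPARE (3+7=10). 10 + next roll (3) = 13. Cumulative: 54
Frame 5: SPARE (3+7=10). 10 + next roll (2) = 12. Cumulative: 66
Frame 6: SPARE (2+8=10). 10 + next roll (8) = 18. Cumulative: 84
Frame 7: SPARE (8+2=10). 10 + next roll (3) = 13. Cumulative: 97
Frame 8: SPARE (3+7=10). 10 + next roll (8) = 18. Cumulative: 115
Frame 9: OPEN (8+0=8). Cumulative: 123
Frame 10: OPEN. Sum of all frame-10 rolls (9+0) = 9. Cumulative: 132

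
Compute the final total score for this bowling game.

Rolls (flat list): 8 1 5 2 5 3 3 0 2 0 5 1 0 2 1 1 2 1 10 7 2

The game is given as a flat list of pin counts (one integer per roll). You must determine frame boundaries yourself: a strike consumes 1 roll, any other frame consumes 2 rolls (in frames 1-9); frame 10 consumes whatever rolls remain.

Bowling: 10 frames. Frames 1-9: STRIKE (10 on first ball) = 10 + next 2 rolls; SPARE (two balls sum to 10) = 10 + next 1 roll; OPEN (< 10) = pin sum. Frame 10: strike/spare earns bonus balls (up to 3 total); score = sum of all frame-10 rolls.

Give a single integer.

Answer: 61

Derivation:
Frame 1: OPEN (8+1=9). Cumulative: 9
Frame 2: OPEN (5+2=7). Cumulative: 16
Frame 3: OPEN (5+3=8). Cumulative: 24
Frame 4: OPEN (3+0=3). Cumulative: 27
Frame 5: OPEN (2+0=2). Cumulative: 29
Frame 6: OPEN (5+1=6). Cumulative: 35
Frame 7: OPEN (0+2=2). Cumulative: 37
Frame 8: OPEN (1+1=2). Cumulative: 39
Frame 9: OPEN (2+1=3). Cumulative: 42
Frame 10: STRIKE. Sum of all frame-10 rolls (10+7+2) = 19. Cumulative: 61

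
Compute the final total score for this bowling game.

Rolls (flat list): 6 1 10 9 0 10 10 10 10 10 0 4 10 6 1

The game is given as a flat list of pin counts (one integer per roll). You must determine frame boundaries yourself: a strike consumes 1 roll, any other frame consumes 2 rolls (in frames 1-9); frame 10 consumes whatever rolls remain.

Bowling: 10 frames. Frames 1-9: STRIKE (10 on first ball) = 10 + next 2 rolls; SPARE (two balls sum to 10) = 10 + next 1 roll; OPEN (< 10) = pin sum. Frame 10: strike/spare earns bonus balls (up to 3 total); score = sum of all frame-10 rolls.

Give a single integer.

Frame 1: OPEN (6+1=7). Cumulative: 7
Frame 2: STRIKE. 10 + next two rolls (9+0) = 19. Cumulative: 26
Frame 3: OPEN (9+0=9). Cumulative: 35
Frame 4: STRIKE. 10 + next two rolls (10+10) = 30. Cumulative: 65
Frame 5: STRIKE. 10 + next two rolls (10+10) = 30. Cumulative: 95
Frame 6: STRIKE. 10 + next two rolls (10+10) = 30. Cumulative: 125
Frame 7: STRIKE. 10 + next two rolls (10+0) = 20. Cumulative: 145
Frame 8: STRIKE. 10 + next two rolls (0+4) = 14. Cumulative: 159
Frame 9: OPEN (0+4=4). Cumulative: 163
Frame 10: STRIKE. Sum of all frame-10 rolls (10+6+1) = 17. Cumulative: 180

Answer: 180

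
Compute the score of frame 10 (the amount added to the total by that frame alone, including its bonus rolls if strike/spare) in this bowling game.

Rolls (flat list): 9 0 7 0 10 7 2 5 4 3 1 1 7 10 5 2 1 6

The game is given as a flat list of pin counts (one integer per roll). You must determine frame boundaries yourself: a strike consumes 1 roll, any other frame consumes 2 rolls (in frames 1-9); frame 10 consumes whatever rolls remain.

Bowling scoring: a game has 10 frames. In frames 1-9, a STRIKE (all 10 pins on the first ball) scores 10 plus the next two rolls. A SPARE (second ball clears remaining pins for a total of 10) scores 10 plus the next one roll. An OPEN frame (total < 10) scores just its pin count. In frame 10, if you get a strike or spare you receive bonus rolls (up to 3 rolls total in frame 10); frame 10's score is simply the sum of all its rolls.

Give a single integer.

Answer: 7

Derivation:
Frame 1: OPEN (9+0=9). Cumulative: 9
Frame 2: OPEN (7+0=7). Cumulative: 16
Frame 3: STRIKE. 10 + next two rolls (7+2) = 19. Cumulative: 35
Frame 4: OPEN (7+2=9). Cumulative: 44
Frame 5: OPEN (5+4=9). Cumulative: 53
Frame 6: OPEN (3+1=4). Cumulative: 57
Frame 7: OPEN (1+7=8). Cumulative: 65
Frame 8: STRIKE. 10 + next two rolls (5+2) = 17. Cumulative: 82
Frame 9: OPEN (5+2=7). Cumulative: 89
Frame 10: OPEN. Sum of all frame-10 rolls (1+6) = 7. Cumulative: 96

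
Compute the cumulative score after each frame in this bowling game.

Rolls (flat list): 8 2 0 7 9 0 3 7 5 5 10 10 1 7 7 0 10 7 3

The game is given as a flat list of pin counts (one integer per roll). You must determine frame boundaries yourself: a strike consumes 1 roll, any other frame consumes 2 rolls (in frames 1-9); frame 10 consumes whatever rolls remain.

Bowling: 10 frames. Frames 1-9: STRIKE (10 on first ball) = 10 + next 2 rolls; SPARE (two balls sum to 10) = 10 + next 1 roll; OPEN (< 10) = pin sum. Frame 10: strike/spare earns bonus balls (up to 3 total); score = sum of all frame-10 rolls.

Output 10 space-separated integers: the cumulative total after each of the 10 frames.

Frame 1: SPARE (8+2=10). 10 + next roll (0) = 10. Cumulative: 10
Frame 2: OPEN (0+7=7). Cumulative: 17
Frame 3: OPEN (9+0=9). Cumulative: 26
Frame 4: SPARE (3+7=10). 10 + next roll (5) = 15. Cumulative: 41
Frame 5: SPARE (5+5=10). 10 + next roll (10) = 20. Cumulative: 61
Frame 6: STRIKE. 10 + next two rolls (10+1) = 21. Cumulative: 82
Frame 7: STRIKE. 10 + next two rolls (1+7) = 18. Cumulative: 100
Frame 8: OPEN (1+7=8). Cumulative: 108
Frame 9: OPEN (7+0=7). Cumulative: 115
Frame 10: STRIKE. Sum of all frame-10 rolls (10+7+3) = 20. Cumulative: 135

Answer: 10 17 26 41 61 82 100 108 115 135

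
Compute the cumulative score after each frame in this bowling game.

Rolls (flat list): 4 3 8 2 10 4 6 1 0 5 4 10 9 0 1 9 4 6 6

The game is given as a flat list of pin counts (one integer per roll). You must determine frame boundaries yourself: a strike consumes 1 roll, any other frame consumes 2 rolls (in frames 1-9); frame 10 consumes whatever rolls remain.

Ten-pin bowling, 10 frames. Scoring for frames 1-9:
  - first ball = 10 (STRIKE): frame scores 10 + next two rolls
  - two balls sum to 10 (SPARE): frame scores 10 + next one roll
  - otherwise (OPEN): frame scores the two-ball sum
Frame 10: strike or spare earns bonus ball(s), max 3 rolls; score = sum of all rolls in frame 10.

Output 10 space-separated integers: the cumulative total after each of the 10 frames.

Frame 1: OPEN (4+3=7). Cumulative: 7
Frame 2: SPARE (8+2=10). 10 + next roll (10) = 20. Cumulative: 27
Frame 3: STRIKE. 10 + next two rolls (4+6) = 20. Cumulative: 47
Frame 4: SPARE (4+6=10). 10 + next roll (1) = 11. Cumulative: 58
Frame 5: OPEN (1+0=1). Cumulative: 59
Frame 6: OPEN (5+4=9). Cumulative: 68
Frame 7: STRIKE. 10 + next two rolls (9+0) = 19. Cumulative: 87
Frame 8: OPEN (9+0=9). Cumulative: 96
Frame 9: SPARE (1+9=10). 10 + next roll (4) = 14. Cumulative: 110
Frame 10: SPARE. Sum of all frame-10 rolls (4+6+6) = 16. Cumulative: 126

Answer: 7 27 47 58 59 68 87 96 110 126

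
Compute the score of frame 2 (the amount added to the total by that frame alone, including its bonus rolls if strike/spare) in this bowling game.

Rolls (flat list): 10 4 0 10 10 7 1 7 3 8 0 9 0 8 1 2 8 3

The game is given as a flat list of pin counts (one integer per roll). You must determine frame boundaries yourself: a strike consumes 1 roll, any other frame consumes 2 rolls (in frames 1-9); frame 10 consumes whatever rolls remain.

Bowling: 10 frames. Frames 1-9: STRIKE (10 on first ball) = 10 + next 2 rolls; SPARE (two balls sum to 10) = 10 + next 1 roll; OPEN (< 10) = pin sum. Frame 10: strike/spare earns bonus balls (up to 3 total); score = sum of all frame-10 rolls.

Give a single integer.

Frame 1: STRIKE. 10 + next two rolls (4+0) = 14. Cumulative: 14
Frame 2: OPEN (4+0=4). Cumulative: 18
Frame 3: STRIKE. 10 + next two rolls (10+7) = 27. Cumulative: 45
Frame 4: STRIKE. 10 + next two rolls (7+1) = 18. Cumulative: 63

Answer: 4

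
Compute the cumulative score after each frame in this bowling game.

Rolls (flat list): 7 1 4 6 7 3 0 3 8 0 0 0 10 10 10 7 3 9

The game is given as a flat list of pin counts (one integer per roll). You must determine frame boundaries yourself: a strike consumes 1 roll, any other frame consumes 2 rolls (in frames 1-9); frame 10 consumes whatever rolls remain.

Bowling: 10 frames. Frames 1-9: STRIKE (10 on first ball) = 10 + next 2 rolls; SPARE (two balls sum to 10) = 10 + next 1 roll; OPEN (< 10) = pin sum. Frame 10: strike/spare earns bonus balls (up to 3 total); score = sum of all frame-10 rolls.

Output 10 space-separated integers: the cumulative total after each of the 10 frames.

Frame 1: OPEN (7+1=8). Cumulative: 8
Frame 2: SPARE (4+6=10). 10 + next roll (7) = 17. Cumulative: 25
Frame 3: SPARE (7+3=10). 10 + next roll (0) = 10. Cumulative: 35
Frame 4: OPEN (0+3=3). Cumulative: 38
Frame 5: OPEN (8+0=8). Cumulative: 46
Frame 6: OPEN (0+0=0). Cumulative: 46
Frame 7: STRIKE. 10 + next two rolls (10+10) = 30. Cumulative: 76
Frame 8: STRIKE. 10 + next two rolls (10+7) = 27. Cumulative: 103
Frame 9: STRIKE. 10 + next two rolls (7+3) = 20. Cumulative: 123
Frame 10: SPARE. Sum of all frame-10 rolls (7+3+9) = 19. Cumulative: 142

Answer: 8 25 35 38 46 46 76 103 123 142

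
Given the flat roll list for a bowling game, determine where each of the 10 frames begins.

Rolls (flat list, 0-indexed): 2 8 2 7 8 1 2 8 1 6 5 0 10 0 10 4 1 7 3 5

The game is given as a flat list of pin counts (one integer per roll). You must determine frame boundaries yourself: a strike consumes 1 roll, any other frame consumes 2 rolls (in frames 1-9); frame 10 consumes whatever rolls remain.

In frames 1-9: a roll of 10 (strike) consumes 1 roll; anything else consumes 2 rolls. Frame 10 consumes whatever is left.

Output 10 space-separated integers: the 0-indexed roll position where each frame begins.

Frame 1 starts at roll index 0: rolls=2,8 (sum=10), consumes 2 rolls
Frame 2 starts at roll index 2: rolls=2,7 (sum=9), consumes 2 rolls
Frame 3 starts at roll index 4: rolls=8,1 (sum=9), consumes 2 rolls
Frame 4 starts at roll index 6: rolls=2,8 (sum=10), consumes 2 rolls
Frame 5 starts at roll index 8: rolls=1,6 (sum=7), consumes 2 rolls
Frame 6 starts at roll index 10: rolls=5,0 (sum=5), consumes 2 rolls
Frame 7 starts at roll index 12: roll=10 (strike), consumes 1 roll
Frame 8 starts at roll index 13: rolls=0,10 (sum=10), consumes 2 rolls
Frame 9 starts at roll index 15: rolls=4,1 (sum=5), consumes 2 rolls
Frame 10 starts at roll index 17: 3 remaining rolls

Answer: 0 2 4 6 8 10 12 13 15 17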